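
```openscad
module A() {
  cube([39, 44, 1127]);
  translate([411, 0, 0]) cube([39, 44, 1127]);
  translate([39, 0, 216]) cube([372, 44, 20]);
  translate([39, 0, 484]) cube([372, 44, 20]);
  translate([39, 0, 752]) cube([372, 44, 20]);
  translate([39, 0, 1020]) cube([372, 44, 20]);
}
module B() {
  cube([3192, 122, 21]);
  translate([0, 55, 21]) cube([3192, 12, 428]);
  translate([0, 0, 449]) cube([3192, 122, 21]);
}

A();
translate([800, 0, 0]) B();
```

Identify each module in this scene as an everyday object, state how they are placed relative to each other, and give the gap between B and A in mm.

A is a ladder. B is an I-beam. The I-beam is on the floor beside the ladder on its +x side. The gap between the I-beam and the ladder is 350 mm.

The I-beam's nearest face is 350 mm from the ladder's +x face.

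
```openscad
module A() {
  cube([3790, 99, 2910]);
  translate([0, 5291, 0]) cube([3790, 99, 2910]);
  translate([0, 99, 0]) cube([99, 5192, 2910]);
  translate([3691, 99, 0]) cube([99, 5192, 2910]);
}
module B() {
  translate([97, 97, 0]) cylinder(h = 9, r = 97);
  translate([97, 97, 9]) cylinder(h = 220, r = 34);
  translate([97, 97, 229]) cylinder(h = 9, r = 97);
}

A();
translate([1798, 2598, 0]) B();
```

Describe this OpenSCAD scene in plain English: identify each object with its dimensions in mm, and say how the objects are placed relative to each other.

A is a box-shaped house frame (walls only): outside footprint 3790×5390 mm, wall height 2910 mm, wall thickness 99 mm. The two y-facing walls run the full x-width; the two x-facing walls fit between the inner faces of the y-facing walls.

B is a spool: two coaxial disc flanges of radius 97 mm and thickness 9 mm, joined by a core cylinder of radius 34 mm and height 220 mm. The lower flange rests on z = 0 and the three cylinders share a vertical axis.

The spool sits inside the house frame, centred.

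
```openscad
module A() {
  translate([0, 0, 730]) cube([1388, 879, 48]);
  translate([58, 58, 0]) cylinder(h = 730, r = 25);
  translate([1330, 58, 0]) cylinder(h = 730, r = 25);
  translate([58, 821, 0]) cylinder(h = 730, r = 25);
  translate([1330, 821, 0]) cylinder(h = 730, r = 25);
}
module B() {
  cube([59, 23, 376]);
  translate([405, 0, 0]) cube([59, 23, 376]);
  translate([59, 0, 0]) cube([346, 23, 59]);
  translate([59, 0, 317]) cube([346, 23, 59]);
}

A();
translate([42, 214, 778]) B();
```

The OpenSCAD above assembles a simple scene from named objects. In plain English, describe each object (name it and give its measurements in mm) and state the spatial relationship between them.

A is a rectangular dining table. The top is 1388×879×48 mm with its upper surface at z = 778 mm. It stands on four round legs of 50 mm diameter, each leg's bounding box inset 33 mm from the nearest pair of top edges, running from the floor to the underside of the top.

B is a rectangular picture frame lying in the x–z plane (depth along y). The opening is 346 mm wide (x) by 258 mm tall (z), surrounded by a border 59 mm wide on all four sides. The frame is 23 mm deep and is made of two full-height vertical stiles with two horizontal rails fitted between them.

The picture frame is on top of the table.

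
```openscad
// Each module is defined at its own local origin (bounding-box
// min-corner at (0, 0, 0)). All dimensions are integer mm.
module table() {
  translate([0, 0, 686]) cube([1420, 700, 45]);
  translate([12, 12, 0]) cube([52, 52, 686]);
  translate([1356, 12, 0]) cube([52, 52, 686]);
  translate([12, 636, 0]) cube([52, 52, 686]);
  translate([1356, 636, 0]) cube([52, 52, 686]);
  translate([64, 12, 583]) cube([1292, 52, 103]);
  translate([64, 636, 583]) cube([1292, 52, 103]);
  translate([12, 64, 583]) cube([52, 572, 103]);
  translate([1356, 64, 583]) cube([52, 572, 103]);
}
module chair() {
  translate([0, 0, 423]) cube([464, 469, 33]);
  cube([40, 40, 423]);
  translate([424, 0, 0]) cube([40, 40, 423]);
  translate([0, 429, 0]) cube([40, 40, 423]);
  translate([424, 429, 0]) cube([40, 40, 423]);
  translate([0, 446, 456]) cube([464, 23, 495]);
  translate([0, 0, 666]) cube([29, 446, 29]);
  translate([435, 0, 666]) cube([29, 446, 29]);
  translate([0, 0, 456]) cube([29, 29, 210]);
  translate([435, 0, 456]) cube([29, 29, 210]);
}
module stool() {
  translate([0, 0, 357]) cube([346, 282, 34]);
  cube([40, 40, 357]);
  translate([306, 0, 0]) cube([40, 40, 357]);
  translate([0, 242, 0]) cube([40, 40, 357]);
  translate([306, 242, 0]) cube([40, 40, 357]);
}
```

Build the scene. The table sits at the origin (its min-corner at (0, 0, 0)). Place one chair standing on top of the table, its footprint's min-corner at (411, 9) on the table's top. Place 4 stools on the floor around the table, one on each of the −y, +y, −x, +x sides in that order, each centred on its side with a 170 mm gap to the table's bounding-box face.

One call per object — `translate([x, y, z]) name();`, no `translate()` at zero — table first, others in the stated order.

table();
translate([411, 9, 731]) chair();
translate([537, -452, 0]) stool();
translate([537, 870, 0]) stool();
translate([-516, 209, 0]) stool();
translate([1590, 209, 0]) stool();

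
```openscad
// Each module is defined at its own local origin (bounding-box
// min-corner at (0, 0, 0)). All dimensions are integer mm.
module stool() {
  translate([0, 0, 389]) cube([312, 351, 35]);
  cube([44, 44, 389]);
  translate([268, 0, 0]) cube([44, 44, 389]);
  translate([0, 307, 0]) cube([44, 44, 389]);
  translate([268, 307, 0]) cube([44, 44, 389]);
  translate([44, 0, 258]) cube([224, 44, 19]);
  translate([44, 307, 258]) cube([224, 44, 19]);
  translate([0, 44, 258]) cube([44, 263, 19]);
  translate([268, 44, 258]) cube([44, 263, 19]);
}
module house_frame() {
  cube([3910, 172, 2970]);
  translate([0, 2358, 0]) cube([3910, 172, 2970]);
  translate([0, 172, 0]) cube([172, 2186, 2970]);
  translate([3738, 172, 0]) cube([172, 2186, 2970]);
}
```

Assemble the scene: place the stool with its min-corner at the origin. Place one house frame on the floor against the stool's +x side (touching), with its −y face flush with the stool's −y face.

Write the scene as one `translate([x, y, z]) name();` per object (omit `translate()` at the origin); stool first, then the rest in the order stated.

stool();
translate([312, 0, 0]) house_frame();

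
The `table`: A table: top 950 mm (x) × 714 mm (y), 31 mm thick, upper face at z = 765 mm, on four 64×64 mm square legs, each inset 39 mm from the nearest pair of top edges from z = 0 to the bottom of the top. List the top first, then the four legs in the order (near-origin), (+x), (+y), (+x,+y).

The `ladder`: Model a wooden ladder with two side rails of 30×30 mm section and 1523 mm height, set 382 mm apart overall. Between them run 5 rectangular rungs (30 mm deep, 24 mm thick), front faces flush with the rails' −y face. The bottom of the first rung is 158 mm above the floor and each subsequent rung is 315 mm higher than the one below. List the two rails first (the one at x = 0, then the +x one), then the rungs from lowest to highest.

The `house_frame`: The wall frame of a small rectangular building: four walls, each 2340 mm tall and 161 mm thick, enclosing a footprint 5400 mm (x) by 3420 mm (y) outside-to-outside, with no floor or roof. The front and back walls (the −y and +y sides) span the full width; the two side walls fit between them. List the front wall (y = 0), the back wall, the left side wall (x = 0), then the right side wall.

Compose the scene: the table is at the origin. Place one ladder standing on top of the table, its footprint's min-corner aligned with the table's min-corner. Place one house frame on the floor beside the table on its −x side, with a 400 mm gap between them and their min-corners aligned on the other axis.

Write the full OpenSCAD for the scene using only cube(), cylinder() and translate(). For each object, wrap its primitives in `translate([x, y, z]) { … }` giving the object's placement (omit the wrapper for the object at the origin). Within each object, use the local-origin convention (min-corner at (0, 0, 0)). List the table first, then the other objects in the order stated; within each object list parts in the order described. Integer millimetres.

translate([0, 0, 734]) cube([950, 714, 31]);
translate([39, 39, 0]) cube([64, 64, 734]);
translate([847, 39, 0]) cube([64, 64, 734]);
translate([39, 611, 0]) cube([64, 64, 734]);
translate([847, 611, 0]) cube([64, 64, 734]);
translate([0, 0, 765]) {
  cube([30, 30, 1523]);
  translate([352, 0, 0]) cube([30, 30, 1523]);
  translate([30, 0, 158]) cube([322, 30, 24]);
  translate([30, 0, 473]) cube([322, 30, 24]);
  translate([30, 0, 788]) cube([322, 30, 24]);
  translate([30, 0, 1103]) cube([322, 30, 24]);
  translate([30, 0, 1418]) cube([322, 30, 24]);
}
translate([-5800, 0, 0]) {
  cube([5400, 161, 2340]);
  translate([0, 3259, 0]) cube([5400, 161, 2340]);
  translate([0, 161, 0]) cube([161, 3098, 2340]);
  translate([5239, 161, 0]) cube([161, 3098, 2340]);
}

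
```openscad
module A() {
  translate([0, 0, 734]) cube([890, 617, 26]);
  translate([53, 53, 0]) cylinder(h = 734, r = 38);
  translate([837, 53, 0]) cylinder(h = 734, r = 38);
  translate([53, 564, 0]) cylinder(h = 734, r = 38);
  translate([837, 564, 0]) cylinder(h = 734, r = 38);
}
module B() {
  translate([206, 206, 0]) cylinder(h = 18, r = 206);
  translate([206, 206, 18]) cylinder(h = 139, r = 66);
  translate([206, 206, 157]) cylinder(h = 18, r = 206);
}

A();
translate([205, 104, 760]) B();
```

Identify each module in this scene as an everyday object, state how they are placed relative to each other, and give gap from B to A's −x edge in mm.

A is a table. B is a spool. The spool is on top of the table. The gap from the spool to the table's −x edge is 205 mm.

The spool's min-x is at 205; the table's min-x is 0; gap = 205 mm.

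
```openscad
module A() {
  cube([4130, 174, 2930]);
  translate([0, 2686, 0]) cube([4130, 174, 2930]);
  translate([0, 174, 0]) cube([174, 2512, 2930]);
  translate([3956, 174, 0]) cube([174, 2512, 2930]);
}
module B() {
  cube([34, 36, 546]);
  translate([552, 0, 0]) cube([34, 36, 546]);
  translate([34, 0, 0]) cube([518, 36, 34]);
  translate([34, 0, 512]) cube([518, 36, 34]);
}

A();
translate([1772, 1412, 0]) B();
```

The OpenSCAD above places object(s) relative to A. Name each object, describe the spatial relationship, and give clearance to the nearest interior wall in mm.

A is a house frame. B is a picture frame. The picture frame sits inside the house frame, centred. The clearance to the nearest interior wall is 1238 mm.

Clearances: x = 1598, y = 1238; minimum 1238 mm.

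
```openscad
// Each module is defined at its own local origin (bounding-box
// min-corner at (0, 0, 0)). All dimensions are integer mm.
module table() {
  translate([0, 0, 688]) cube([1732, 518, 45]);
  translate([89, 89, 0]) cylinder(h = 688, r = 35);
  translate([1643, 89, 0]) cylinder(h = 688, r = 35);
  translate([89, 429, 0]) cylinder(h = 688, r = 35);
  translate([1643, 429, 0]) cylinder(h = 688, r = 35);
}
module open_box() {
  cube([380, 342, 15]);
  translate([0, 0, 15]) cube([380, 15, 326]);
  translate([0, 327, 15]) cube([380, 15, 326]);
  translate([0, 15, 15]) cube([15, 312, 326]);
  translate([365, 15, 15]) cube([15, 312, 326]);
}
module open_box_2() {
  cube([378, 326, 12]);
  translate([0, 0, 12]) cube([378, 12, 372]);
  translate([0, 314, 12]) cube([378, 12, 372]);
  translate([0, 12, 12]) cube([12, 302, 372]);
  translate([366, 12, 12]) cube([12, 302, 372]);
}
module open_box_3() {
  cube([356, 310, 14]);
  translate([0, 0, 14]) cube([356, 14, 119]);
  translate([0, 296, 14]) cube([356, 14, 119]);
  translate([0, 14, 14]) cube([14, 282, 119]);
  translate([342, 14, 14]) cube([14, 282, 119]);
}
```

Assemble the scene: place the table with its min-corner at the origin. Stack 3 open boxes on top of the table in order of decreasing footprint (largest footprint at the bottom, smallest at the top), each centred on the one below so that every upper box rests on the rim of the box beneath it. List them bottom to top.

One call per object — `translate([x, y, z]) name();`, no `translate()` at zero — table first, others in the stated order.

table();
translate([676, 88, 733]) open_box();
translate([677, 96, 1074]) open_box_2();
translate([688, 104, 1458]) open_box_3();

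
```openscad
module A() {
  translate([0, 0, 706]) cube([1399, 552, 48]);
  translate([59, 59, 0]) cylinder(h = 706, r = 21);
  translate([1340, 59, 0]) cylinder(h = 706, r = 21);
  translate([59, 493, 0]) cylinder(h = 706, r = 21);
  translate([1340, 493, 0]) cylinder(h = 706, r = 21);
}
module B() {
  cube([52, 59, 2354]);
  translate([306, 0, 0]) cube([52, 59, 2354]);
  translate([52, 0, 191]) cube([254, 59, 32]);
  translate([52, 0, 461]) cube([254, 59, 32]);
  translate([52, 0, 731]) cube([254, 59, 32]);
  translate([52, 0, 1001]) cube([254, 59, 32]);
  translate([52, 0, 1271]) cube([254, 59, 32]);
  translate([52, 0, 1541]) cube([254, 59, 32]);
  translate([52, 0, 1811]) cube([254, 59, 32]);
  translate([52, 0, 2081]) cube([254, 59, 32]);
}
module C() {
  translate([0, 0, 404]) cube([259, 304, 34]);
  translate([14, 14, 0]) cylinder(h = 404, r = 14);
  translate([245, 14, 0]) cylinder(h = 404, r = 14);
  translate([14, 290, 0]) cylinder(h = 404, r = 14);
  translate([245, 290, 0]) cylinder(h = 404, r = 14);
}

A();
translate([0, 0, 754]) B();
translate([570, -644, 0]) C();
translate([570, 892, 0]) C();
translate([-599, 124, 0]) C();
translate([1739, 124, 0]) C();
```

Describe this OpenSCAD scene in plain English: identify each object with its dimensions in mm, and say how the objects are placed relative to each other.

A is a table: top 1399 mm (x) × 552 mm (y), 48 mm thick, upper face at z = 754 mm, on four round legs of 42 mm diameter, each leg's bounding box inset 38 mm from the nearest pair of top edges, running from z = 0 to the bottom of the top.

B is a wooden ladder with two side rails of 52×59 mm section and 2354 mm height, set 358 mm apart overall. Between them run 8 rectangular rungs (59 mm deep, 32 mm thick), front faces flush with the rails' −y face. The bottom of the first rung is 191 mm above the floor and each subsequent rung is 270 mm higher than the one below.

C is a simple wooden stool: a rectangular seat 259 mm (x) by 304 mm (y), 34 mm thick, top face at z = 438 mm, on four round legs, each 28 mm in diameter. The legs rest on z = 0, each leg's axis is inset half a diameter from the nearest pair of seat edges (so the leg's bounding box is flush with the corner).

The ladder is on top of the table. Four stools sit around the table at the −y, +y, −x, +x sides.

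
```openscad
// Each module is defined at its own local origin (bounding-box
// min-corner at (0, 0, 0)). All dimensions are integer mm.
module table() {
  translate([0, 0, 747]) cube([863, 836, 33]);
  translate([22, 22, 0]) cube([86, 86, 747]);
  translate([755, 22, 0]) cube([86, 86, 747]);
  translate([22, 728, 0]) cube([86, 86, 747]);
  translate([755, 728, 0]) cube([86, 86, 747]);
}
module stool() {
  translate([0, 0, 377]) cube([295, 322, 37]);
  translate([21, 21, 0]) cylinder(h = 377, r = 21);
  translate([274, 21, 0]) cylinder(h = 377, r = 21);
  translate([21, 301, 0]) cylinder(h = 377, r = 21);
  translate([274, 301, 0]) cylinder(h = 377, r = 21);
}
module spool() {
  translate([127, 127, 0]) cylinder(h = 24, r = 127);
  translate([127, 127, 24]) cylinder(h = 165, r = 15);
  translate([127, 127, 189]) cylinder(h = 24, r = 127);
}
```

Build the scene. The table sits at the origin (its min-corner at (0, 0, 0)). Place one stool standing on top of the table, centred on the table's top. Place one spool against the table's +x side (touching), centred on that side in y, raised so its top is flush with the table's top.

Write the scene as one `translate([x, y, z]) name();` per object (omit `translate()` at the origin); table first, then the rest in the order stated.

table();
translate([284, 257, 780]) stool();
translate([863, 291, 567]) spool();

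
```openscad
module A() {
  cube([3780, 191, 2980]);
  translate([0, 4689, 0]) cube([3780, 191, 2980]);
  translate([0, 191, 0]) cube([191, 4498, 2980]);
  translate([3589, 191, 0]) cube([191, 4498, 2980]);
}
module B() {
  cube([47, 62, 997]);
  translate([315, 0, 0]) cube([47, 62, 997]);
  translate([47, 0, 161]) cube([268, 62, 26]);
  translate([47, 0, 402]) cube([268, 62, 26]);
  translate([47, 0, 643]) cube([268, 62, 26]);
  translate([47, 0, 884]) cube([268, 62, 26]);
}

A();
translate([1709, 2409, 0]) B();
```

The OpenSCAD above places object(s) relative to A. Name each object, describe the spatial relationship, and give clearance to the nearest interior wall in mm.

A is a house frame. B is a ladder. The ladder sits inside the house frame, centred. The clearance to the nearest interior wall is 1518 mm.

Clearances: x = 1518, y = 2218; minimum 1518 mm.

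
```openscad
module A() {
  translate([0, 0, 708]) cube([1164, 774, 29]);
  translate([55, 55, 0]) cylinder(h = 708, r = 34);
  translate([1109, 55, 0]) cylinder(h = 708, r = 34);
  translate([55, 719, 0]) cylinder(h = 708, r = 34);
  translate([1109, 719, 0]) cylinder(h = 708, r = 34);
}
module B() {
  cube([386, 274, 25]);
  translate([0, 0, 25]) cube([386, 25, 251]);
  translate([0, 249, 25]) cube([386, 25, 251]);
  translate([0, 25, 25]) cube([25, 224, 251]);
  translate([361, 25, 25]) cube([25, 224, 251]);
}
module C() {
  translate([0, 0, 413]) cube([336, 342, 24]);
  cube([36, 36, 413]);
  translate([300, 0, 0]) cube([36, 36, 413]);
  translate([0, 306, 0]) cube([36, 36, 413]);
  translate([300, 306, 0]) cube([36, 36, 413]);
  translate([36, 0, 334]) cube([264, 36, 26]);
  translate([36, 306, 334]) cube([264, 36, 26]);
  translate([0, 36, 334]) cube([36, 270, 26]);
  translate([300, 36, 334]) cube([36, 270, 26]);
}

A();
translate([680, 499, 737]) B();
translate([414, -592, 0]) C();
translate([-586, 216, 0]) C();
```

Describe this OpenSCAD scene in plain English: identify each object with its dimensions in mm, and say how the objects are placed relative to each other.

A is a table with a 1164×774 mm rectangular top, 29 mm thick, top surface at z = 737 mm, supported by four round legs of 68 mm diameter, each leg's bounding box inset 21 mm from the nearest pair of top edges, running from the floor.

B is an open storage box with external size 386×274×276 mm and wall thickness 25 mm (the base is also 25 mm thick). The base covers the whole footprint; the four walls stand on the base, with the y-facing walls full-width and the x-facing walls fitting between their inner faces.

C is a four-legged stool. The seat is 336×342 mm, 24 mm thick, top at z = 437 mm. It stands on four square legs, each 36×36 mm in cross-section, from z = 0 to the seat underside, each flush with a corner of the seat. Four stretchers, 36 mm wide and 26 mm tall, connect adjacent legs with their undersides at z = 334 mm, each running between the inner faces of the legs it joins and aligned with the legs' outer faces on the other axis.

The open box is on top of the table. Two stools sit around the table at the −y, −x sides.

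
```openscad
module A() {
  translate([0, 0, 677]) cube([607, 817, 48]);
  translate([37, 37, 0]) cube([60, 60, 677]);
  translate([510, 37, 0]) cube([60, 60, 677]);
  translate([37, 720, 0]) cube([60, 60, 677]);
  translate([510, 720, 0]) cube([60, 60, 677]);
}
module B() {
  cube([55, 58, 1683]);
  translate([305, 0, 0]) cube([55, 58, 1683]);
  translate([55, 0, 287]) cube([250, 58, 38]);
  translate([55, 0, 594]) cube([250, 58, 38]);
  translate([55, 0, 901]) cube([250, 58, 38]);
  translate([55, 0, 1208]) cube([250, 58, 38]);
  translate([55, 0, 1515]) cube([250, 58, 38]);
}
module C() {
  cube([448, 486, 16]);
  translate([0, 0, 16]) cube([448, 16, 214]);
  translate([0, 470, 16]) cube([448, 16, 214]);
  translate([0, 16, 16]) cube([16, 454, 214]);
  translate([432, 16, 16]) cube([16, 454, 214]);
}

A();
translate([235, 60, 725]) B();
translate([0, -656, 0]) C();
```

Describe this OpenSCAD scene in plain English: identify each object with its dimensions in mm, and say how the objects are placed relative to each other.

A is a rectangular dining table. The top is 607×817×48 mm with its upper surface at z = 725 mm. It stands on four 60×60 mm square legs, each inset 37 mm from the nearest pair of top edges, running from the floor to the underside of the top.

B is a straight ladder. Two 55×58 mm vertical rails, 1683 mm tall, stand 360 mm apart (outside-to-outside) with their front faces coplanar on the −y side. 5 rungs, each 58 mm deep and 38 mm tall, span between the inner faces of the rails, front faces flush with the rails. The lowest rung's underside is at z = 287 mm and rungs are spaced 307 mm apart (underside to underside).

C is an open storage box with external size 448×486×230 mm and wall thickness 16 mm (the base is also 16 mm thick). The base covers the whole footprint; the four walls stand on the base, with the y-facing walls full-width and the x-facing walls fitting between their inner faces.

The ladder is on top of the table. The open box is on the floor beside the table on its −y side.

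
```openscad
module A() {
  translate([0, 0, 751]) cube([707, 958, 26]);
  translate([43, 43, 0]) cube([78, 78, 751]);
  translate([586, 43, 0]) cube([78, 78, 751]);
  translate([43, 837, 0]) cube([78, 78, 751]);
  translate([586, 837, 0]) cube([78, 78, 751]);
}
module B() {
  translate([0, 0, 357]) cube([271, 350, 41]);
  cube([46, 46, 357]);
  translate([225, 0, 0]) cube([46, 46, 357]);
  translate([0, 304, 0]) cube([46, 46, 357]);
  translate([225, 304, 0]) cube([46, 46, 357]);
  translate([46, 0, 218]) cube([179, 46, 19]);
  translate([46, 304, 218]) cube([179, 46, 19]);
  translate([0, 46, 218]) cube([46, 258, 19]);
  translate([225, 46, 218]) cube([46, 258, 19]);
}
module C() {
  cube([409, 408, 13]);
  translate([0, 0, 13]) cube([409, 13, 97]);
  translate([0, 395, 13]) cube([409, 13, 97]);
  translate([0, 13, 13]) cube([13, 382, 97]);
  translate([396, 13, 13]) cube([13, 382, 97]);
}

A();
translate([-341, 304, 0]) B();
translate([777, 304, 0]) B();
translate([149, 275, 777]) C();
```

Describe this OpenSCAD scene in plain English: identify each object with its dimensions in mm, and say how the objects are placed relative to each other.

A is a table: top 707 mm (x) × 958 mm (y), 26 mm thick, upper face at z = 777 mm, on four 78×78 mm square legs, each inset 43 mm from the nearest pair of top edges, running from z = 0 to the bottom of the top.

B is a four-legged stool. The seat is 271×350 mm, 41 mm thick, top at z = 398 mm. It stands on four square legs, each 46×46 mm in cross-section, from z = 0 to the seat underside, each flush with a corner of the seat. Four stretchers, 46 mm wide and 19 mm tall, connect adjacent legs with their undersides at z = 218 mm, each running between the inner faces of the legs it joins and aligned with the legs' outer faces on the other axis.

C is an open storage box with external size 409×408×110 mm and wall thickness 13 mm (the base is also 13 mm thick). The base covers the whole footprint; the four walls stand on the base, with the y-facing walls full-width and the x-facing walls fitting between their inner faces.

Two stools sit around the table at the −x, +x sides. The open box is on top of the table, centred.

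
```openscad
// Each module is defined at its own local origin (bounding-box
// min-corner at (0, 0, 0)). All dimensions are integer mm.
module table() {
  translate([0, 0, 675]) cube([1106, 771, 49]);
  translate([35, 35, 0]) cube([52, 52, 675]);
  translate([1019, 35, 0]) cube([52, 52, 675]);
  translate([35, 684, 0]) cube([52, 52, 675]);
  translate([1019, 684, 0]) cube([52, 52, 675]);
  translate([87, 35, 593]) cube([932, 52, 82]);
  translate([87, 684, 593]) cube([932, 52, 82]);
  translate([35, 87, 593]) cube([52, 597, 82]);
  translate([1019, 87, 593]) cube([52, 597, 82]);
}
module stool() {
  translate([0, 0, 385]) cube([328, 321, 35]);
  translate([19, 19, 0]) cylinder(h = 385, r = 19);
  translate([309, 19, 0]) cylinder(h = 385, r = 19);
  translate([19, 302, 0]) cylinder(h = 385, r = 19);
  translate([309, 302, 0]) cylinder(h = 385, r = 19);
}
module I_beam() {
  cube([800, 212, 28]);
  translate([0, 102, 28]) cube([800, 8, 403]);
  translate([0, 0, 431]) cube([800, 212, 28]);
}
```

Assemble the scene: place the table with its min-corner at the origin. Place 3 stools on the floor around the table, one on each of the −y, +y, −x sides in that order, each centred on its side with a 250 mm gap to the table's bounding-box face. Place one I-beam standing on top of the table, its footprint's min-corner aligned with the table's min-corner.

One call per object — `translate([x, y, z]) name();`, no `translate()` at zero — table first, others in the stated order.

table();
translate([389, -571, 0]) stool();
translate([389, 1021, 0]) stool();
translate([-578, 225, 0]) stool();
translate([0, 0, 724]) I_beam();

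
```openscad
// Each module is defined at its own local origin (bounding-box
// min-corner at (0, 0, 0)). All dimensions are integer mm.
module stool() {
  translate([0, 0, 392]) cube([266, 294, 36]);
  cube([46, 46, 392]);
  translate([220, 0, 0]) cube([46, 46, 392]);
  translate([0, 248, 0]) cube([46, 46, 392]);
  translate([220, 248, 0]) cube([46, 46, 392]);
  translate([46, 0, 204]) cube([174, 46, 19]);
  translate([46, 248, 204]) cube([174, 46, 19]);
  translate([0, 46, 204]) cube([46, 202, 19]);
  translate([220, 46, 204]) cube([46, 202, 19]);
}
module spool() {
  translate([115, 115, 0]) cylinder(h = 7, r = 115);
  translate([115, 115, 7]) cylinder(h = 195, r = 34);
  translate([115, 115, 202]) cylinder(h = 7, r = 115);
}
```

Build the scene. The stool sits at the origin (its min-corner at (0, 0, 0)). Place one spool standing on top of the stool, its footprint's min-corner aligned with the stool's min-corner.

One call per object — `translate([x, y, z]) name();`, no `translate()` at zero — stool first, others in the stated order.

stool();
translate([0, 0, 428]) spool();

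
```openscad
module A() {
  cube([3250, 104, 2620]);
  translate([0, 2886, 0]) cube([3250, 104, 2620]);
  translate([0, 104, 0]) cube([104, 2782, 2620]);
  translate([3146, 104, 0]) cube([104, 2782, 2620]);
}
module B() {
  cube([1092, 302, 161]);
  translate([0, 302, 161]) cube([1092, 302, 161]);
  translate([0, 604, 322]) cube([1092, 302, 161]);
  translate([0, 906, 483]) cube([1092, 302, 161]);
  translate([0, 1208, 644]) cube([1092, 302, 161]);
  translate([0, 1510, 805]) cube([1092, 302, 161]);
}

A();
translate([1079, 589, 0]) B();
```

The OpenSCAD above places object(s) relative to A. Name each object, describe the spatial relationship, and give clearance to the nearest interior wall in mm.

Clearances: x = 975, y = 485; minimum 485 mm.

A is a house frame. B is a staircase. The staircase sits inside the house frame, centred. The clearance to the nearest interior wall is 485 mm.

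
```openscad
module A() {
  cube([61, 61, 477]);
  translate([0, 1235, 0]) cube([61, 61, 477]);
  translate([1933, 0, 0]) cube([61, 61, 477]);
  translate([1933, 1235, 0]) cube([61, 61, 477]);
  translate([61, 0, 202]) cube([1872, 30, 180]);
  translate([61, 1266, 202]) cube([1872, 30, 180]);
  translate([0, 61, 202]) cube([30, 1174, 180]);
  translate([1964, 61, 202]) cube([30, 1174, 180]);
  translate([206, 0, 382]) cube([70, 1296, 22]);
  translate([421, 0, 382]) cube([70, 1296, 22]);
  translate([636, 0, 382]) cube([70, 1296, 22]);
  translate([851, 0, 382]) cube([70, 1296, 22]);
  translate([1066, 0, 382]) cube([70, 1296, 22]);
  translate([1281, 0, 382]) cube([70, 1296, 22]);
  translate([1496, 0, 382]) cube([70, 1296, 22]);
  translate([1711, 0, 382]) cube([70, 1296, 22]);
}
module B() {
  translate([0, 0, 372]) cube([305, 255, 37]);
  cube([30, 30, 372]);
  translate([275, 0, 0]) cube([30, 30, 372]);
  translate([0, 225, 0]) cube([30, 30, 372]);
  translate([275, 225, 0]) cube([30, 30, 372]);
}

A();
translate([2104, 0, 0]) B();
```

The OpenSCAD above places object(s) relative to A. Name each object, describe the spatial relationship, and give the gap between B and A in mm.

The stool's nearest face is 110 mm from the bed frame's +x face.

A is a bed frame. B is a stool. The stool is on the floor beside the bed frame on its +x side. The gap between the stool and the bed frame is 110 mm.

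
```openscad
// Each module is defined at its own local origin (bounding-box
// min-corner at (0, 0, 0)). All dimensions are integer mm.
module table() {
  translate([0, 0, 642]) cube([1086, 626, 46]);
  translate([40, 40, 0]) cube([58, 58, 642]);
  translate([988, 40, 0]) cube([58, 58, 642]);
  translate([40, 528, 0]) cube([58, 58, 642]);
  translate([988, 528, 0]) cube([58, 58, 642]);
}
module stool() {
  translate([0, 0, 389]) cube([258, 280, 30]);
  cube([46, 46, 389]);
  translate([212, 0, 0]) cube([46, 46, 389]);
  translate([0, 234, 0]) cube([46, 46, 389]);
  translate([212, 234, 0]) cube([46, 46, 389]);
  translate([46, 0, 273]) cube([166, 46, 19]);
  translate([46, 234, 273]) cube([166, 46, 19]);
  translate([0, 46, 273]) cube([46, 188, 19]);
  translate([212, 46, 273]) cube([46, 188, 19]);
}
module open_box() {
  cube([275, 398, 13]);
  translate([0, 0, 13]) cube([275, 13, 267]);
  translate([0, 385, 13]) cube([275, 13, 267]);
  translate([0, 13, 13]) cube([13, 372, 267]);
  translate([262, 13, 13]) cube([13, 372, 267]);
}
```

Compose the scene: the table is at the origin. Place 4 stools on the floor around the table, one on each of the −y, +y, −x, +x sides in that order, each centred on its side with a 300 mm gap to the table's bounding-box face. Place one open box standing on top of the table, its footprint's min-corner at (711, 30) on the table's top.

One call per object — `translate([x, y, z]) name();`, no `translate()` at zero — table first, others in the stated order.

table();
translate([414, -580, 0]) stool();
translate([414, 926, 0]) stool();
translate([-558, 173, 0]) stool();
translate([1386, 173, 0]) stool();
translate([711, 30, 688]) open_box();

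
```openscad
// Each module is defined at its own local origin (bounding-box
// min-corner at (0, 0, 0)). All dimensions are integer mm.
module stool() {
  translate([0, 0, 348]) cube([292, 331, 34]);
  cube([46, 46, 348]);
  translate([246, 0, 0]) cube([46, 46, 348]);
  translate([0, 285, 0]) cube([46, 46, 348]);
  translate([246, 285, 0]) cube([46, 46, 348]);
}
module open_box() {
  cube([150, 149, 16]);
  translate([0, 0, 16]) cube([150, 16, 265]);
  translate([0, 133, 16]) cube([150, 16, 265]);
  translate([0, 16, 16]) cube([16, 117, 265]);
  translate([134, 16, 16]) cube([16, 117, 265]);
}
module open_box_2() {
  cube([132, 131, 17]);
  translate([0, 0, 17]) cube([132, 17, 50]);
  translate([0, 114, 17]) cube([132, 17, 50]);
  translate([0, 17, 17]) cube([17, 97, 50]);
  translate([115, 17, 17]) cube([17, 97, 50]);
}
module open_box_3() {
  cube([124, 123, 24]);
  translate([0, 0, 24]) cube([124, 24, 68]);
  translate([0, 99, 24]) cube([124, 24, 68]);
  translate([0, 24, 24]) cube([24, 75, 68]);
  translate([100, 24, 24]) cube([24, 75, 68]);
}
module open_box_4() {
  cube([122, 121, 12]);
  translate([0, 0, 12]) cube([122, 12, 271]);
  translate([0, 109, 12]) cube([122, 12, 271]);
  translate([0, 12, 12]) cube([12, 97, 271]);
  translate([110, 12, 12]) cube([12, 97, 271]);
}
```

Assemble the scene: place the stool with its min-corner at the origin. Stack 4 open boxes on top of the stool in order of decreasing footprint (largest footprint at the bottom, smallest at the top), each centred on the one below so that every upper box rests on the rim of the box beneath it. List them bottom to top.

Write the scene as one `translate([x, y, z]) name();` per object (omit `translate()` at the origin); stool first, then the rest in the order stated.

stool();
translate([71, 91, 382]) open_box();
translate([80, 100, 663]) open_box_2();
translate([84, 104, 730]) open_box_3();
translate([85, 105, 822]) open_box_4();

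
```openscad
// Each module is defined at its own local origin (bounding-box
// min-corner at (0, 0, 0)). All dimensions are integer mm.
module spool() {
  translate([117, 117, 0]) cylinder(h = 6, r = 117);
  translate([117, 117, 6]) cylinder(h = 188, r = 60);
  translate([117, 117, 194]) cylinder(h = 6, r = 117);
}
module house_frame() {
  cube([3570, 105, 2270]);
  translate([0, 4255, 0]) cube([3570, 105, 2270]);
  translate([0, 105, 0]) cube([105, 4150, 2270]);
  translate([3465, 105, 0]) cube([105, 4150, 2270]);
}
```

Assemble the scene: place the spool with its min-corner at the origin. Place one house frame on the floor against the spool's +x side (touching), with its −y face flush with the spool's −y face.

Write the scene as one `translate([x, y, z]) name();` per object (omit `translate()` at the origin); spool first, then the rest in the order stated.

spool();
translate([234, 0, 0]) house_frame();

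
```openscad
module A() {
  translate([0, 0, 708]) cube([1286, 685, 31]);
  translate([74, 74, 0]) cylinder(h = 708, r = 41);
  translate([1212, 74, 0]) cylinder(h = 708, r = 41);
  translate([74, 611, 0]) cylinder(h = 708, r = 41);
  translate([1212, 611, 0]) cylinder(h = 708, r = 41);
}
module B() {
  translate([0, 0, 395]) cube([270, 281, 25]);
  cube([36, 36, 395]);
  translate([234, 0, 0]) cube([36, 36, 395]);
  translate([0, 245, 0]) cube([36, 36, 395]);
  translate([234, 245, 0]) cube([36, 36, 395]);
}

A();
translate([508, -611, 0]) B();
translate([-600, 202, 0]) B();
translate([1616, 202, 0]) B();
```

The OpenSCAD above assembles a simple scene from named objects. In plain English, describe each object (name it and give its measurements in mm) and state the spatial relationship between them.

A is a table with a 1286×685 mm rectangular top, 31 mm thick, top surface at z = 739 mm, supported by four round legs of 82 mm diameter, each leg's bounding box inset 33 mm from the nearest pair of top edges, running from the floor.

B is a four-legged stool. The seat is a 270×281×25 mm slab whose top surface is at z = 420 mm; four square legs, each 36×36 mm in cross-section, run from the floor (z = 0) to the underside of the seat, each flush with a corner of the seat.

Three stools sit around the table at the −y, −x, +x sides.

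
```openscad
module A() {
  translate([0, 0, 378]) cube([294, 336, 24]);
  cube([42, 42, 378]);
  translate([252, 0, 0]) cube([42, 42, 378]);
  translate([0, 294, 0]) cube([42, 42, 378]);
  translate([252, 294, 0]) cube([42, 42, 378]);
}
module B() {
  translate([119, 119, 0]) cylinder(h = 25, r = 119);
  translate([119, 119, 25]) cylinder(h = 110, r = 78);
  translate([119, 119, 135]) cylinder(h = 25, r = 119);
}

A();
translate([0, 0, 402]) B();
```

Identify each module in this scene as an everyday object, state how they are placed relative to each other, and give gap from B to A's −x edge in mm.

The spool's min-x is at 0; the stool's min-x is 0; gap = 0 mm.

A is a stool. B is a spool. The spool is on top of the stool. The gap from the spool to the stool's −x edge is 0 mm.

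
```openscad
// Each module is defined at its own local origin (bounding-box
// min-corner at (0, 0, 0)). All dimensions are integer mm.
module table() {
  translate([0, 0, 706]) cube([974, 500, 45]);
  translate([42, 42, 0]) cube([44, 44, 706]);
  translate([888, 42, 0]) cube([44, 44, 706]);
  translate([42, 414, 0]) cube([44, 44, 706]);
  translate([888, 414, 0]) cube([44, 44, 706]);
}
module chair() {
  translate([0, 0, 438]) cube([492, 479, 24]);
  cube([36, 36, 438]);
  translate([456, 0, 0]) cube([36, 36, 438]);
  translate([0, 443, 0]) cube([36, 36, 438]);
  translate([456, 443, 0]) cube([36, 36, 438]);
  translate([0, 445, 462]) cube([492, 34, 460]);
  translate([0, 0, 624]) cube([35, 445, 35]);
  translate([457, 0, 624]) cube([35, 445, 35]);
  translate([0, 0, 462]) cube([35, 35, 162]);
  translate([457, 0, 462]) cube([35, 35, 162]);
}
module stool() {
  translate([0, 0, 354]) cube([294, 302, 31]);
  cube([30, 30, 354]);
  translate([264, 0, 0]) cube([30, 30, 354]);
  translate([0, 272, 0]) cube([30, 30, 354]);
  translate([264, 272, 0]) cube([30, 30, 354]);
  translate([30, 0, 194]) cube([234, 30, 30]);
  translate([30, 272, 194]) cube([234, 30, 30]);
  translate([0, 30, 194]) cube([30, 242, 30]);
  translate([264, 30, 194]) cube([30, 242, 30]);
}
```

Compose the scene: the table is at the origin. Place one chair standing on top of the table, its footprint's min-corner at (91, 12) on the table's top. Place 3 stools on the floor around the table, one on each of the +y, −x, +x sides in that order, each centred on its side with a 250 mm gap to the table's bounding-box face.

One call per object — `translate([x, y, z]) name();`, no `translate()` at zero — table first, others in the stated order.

table();
translate([91, 12, 751]) chair();
translate([340, 750, 0]) stool();
translate([-544, 99, 0]) stool();
translate([1224, 99, 0]) stool();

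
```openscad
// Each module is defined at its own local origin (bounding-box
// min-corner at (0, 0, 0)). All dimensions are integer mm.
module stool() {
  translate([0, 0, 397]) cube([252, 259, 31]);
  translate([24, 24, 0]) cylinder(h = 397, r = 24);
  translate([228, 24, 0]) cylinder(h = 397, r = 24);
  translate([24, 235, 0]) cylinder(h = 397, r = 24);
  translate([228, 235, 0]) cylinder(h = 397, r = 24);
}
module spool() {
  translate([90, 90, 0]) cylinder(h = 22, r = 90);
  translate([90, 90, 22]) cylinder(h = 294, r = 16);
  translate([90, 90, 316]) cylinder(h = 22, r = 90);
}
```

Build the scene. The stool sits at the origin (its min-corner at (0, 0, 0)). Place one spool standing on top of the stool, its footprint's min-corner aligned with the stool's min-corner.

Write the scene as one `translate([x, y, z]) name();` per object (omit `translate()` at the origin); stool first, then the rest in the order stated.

stool();
translate([0, 0, 428]) spool();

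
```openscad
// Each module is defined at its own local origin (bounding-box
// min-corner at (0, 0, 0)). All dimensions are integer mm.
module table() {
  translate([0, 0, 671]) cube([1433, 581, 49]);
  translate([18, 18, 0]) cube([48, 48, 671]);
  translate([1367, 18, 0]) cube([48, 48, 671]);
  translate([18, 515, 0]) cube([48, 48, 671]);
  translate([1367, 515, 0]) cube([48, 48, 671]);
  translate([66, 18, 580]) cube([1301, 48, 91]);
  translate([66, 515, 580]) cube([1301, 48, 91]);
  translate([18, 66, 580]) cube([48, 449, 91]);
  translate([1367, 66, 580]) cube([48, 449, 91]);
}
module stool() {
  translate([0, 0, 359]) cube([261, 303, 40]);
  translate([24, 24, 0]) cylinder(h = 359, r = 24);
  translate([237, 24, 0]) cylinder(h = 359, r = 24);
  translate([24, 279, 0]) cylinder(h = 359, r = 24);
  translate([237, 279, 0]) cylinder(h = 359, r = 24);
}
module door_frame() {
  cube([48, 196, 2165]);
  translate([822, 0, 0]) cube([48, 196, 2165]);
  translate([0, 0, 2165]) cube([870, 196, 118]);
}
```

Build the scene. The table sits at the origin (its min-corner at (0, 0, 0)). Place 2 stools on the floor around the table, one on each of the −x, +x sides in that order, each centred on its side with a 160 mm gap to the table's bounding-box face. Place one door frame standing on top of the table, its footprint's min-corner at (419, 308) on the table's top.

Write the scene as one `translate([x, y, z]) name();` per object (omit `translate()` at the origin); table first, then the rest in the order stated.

table();
translate([-421, 139, 0]) stool();
translate([1593, 139, 0]) stool();
translate([419, 308, 720]) door_frame();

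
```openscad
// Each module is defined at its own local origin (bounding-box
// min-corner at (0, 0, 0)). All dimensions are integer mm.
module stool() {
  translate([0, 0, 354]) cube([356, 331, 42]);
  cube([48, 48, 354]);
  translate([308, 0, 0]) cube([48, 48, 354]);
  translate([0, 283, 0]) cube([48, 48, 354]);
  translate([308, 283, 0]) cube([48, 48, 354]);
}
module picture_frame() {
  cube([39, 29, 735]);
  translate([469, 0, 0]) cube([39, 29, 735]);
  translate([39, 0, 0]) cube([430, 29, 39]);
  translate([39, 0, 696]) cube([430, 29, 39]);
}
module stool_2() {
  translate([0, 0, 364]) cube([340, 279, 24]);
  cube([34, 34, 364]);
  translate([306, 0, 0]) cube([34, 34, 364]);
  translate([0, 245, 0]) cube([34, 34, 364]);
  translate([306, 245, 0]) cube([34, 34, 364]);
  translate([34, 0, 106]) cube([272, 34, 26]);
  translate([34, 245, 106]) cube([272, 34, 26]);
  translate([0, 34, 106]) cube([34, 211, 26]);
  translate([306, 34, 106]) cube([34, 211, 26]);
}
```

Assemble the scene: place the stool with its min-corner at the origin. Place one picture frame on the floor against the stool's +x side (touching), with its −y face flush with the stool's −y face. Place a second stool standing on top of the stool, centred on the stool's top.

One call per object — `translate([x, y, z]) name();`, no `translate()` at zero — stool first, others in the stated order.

stool();
translate([356, 0, 0]) picture_frame();
translate([8, 26, 396]) stool_2();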